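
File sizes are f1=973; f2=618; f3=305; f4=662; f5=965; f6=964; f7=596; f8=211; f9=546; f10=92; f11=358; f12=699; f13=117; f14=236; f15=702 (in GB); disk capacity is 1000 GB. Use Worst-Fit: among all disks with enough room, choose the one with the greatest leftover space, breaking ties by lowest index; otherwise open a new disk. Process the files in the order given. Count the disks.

disk 1: place f1 (973 GB), 27 GB left
disk 2: place f2 (618 GB), 382 GB left
disk 2: place f3 (305 GB), 77 GB left
disk 3: place f4 (662 GB), 338 GB left
disk 4: place f5 (965 GB), 35 GB left
disk 5: place f6 (964 GB), 36 GB left
disk 6: place f7 (596 GB), 404 GB left
disk 6: place f8 (211 GB), 193 GB left
disk 7: place f9 (546 GB), 454 GB left
disk 7: place f10 (92 GB), 362 GB left
disk 7: place f11 (358 GB), 4 GB left
disk 8: place f12 (699 GB), 301 GB left
disk 3: place f13 (117 GB), 221 GB left
disk 8: place f14 (236 GB), 65 GB left
disk 9: place f15 (702 GB), 298 GB left
Final disks: [973] [618,305] [662,117] [965] [964] [596,211] [546,92,358] [699,236] [702].

9 disks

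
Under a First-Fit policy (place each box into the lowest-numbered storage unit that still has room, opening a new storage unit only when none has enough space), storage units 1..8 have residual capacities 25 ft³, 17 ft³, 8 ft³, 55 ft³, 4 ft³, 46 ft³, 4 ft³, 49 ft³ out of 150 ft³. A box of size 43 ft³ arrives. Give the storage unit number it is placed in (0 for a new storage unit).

Storage units with room: storage unit 4 (55 ft³), storage unit 6 (46 ft³), storage unit 8 (49 ft³).
The first with room is storage unit 4.

4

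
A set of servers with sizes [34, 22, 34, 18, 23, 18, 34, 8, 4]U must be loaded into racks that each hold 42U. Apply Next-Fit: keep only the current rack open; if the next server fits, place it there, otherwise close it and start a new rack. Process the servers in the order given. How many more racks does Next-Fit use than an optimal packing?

2

Next-Fit: [34] [22] [34] [18,23] [18] [34,8] [4] → 7 racks.
Total size 195U; any packing needs at least ⌈195/42⌉ = 5 racks.
An optimal packing achieves that bound: [34,8] [34,4] [34] [23,18] [22,18] → 5 racks.
Excess: 7 − 5 = 2.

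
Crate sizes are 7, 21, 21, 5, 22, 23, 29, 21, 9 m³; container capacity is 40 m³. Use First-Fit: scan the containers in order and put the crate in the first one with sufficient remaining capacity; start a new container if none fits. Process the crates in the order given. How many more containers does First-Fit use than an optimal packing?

First-Fit: [7,21,5] [21,9] [22] [23] [29] [21] → 6 containers.
6 crates exceed 20 m³ (half the capacity), and no two of those can share a container, so at least 6 containers are needed.
So 6 is already optimal.

0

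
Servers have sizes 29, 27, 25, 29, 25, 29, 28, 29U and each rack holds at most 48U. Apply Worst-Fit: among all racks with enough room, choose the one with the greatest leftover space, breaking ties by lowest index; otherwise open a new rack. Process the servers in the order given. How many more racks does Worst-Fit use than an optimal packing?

0

Worst-Fit: [29] [27] [25] [29] [25] [29] [28] [29] → 8 racks.
8 servers exceed 24U (half the capacity), and no two of those can share a rack, so at least 8 racks are needed.
So 8 is already optimal.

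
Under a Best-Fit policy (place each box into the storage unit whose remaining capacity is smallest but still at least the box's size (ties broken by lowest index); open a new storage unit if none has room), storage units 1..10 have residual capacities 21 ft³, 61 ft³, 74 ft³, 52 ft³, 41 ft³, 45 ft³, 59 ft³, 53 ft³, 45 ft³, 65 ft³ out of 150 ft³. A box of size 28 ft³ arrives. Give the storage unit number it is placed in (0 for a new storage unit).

Storage units with room: storage unit 2 (61 ft³), storage unit 3 (74 ft³), storage unit 4 (52 ft³), storage unit 5 (41 ft³), storage unit 6 (45 ft³), storage unit 7 (59 ft³), storage unit 8 (53 ft³), storage unit 9 (45 ft³), storage unit 10 (65 ft³).
Tightest fit is storage unit 5 with 41 ft³ free.

5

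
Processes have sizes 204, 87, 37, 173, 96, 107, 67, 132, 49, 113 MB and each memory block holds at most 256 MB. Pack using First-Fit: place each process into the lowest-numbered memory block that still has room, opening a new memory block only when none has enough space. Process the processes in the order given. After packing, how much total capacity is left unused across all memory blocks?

215

memory block 1: place 204 MB, 52 MB left
memory block 2: place 87 MB, 169 MB left
memory block 1: place 37 MB, 15 MB left
memory block 3: place 173 MB, 83 MB left
memory block 2: place 96 MB, 73 MB left
memory block 4: place 107 MB, 149 MB left
memory block 2: place 67 MB, 6 MB left
memory block 4: place 132 MB, 17 MB left
memory block 3: place 49 MB, 34 MB left
memory block 5: place 113 MB, 143 MB left
5 memory blocks × 256 MB = 1280 MB; used 1065 MB; unused 215 MB.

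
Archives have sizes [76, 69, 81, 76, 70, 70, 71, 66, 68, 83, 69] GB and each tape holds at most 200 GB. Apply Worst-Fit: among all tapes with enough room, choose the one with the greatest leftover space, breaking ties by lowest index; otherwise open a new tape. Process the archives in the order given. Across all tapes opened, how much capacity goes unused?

401

76 GB → tape 1 (remaining 124 GB)
69 GB → tape 1 (remaining 55 GB)
81 GB → tape 2 (remaining 119 GB)
76 GB → tape 2 (remaining 43 GB)
70 GB → tape 3 (remaining 130 GB)
70 GB → tape 3 (remaining 60 GB)
71 GB → tape 4 (remaining 129 GB)
66 GB → tape 4 (remaining 63 GB)
68 GB → tape 5 (remaining 132 GB)
83 GB → tape 5 (remaining 49 GB)
69 GB → tape 6 (remaining 131 GB)
6 tapes × 200 GB = 1200 GB; used 799 GB; unused 401 GB.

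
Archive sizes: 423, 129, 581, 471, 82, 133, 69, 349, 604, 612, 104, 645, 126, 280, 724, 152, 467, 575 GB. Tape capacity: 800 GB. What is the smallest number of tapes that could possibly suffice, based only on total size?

9 tapes

Total size = 423 + 129 + 581 + 471 + 82 + 133 + 69 + 349 + 604 + 612 + 104 + 645 + 126 + 280 + 724 + 152 + 467 + 575 = 6526 GB.
⌈6526 / 800⌉ = 9.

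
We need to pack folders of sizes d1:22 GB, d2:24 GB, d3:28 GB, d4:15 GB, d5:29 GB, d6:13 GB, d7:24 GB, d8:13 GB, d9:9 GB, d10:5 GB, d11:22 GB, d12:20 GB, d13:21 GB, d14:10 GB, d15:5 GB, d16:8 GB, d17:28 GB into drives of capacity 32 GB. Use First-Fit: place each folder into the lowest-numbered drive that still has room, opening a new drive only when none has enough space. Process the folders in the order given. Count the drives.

11 drives

Put d1 (22 GB) in drive 1; 10 GB remain.
Put d2 (24 GB) in drive 2; 8 GB remain.
Put d3 (28 GB) in drive 3; 4 GB remain.
Put d4 (15 GB) in drive 4; 17 GB remain.
Put d5 (29 GB) in drive 5; 3 GB remain.
Put d6 (13 GB) in drive 4; 4 GB remain.
Put d7 (24 GB) in drive 6; 8 GB remain.
Put d8 (13 GB) in drive 7; 19 GB remain.
Put d9 (9 GB) in drive 1; 1 GB remain.
Put d10 (5 GB) in drive 2; 3 GB remain.
Put d11 (22 GB) in drive 8; 10 GB remain.
Put d12 (20 GB) in drive 9; 12 GB remain.
Put d13 (21 GB) in drive 10; 11 GB remain.
Put d14 (10 GB) in drive 7; 9 GB remain.
Put d15 (5 GB) in drive 6; 3 GB remain.
Put d16 (8 GB) in drive 7; 1 GB remain.
Put d17 (28 GB) in drive 11; 4 GB remain.
Final drives: [22,9] [24,5] [28] [15,13] [29] [24,5] [13,10,8] [22] [20] [21] [28].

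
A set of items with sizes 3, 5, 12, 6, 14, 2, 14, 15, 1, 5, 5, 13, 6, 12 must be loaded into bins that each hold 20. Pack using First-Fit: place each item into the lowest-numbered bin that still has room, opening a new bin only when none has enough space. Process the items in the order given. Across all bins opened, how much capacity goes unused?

Put 3 in bin 1; 17 remain.
Put 5 in bin 1; 12 remain.
Put 12 in bin 1; 0 remain.
Put 6 in bin 2; 14 remain.
Put 14 in bin 2; 0 remain.
Put 2 in bin 3; 18 remain.
Put 14 in bin 3; 4 remain.
Put 15 in bin 4; 5 remain.
Put 1 in bin 3; 3 remain.
Put 5 in bin 4; 0 remain.
Put 5 in bin 5; 15 remain.
Put 13 in bin 5; 2 remain.
Put 6 in bin 6; 14 remain.
Put 12 in bin 6; 2 remain.
6 bins × 20 = 120; used 113; unused 7.

7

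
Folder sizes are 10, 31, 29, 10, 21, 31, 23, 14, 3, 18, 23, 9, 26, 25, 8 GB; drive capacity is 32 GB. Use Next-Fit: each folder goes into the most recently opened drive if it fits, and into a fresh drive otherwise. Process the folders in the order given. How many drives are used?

drive 1: place 10 GB, 22 GB left
drive 2: place 31 GB, 1 GB left
drive 3: place 29 GB, 3 GB left
drive 4: place 10 GB, 22 GB left
drive 4: place 21 GB, 1 GB left
drive 5: place 31 GB, 1 GB left
drive 6: place 23 GB, 9 GB left
drive 7: place 14 GB, 18 GB left
drive 7: place 3 GB, 15 GB left
drive 8: place 18 GB, 14 GB left
drive 9: place 23 GB, 9 GB left
drive 9: place 9 GB, 0 GB left
drive 10: place 26 GB, 6 GB left
drive 11: place 25 GB, 7 GB left
drive 12: place 8 GB, 24 GB left

12 drives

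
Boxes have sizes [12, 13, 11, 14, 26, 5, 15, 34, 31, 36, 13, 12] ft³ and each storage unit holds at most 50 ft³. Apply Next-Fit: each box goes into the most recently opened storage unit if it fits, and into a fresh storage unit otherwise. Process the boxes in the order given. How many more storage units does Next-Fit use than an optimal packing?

Next-Fit: [12,13,11,14] [26,5,15] [34] [31] [36,13] [12] → 6 storage units.
Total size 222 ft³; any packing needs at least ⌈222/50⌉ = 5 storage units.
An optimal packing achieves that bound: [36,14] [34,15] [31,13,5] [26,13,11] [12,12] → 5 storage units.
Excess: 6 − 5 = 1.

1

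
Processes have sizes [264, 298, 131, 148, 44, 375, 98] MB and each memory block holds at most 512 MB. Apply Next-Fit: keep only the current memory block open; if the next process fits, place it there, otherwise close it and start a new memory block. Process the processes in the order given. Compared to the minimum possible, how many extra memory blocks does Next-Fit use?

1

Next-Fit: [264] [298,131] [148,44] [375,98] → 4 memory blocks.
Total size 1358 MB; any packing needs at least ⌈1358/512⌉ = 3 memory blocks.
An optimal packing achieves that bound: [375,131] [298,148,44] [264,98] → 3 memory blocks.
Excess: 4 − 3 = 1.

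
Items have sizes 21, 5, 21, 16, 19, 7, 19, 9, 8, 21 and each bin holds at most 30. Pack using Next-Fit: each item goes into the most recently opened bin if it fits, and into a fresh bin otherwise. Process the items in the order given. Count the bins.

Put 21 in bin 1; 9 remain.
Put 5 in bin 1; 4 remain.
Put 21 in bin 2; 9 remain.
Put 16 in bin 3; 14 remain.
Put 19 in bin 4; 11 remain.
Put 7 in bin 4; 4 remain.
Put 19 in bin 5; 11 remain.
Put 9 in bin 5; 2 remain.
Put 8 in bin 6; 22 remain.
Put 21 in bin 6; 1 remain.
Final bins: [21,5] [21] [16] [19,7] [19,9] [8,21].

6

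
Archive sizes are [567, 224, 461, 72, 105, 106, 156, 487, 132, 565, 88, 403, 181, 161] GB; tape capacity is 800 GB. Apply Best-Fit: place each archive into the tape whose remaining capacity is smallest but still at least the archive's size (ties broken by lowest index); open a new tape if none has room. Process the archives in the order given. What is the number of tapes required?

567 GB → tape 1 (remaining 233 GB)
224 GB → tape 1 (remaining 9 GB)
461 GB → tape 2 (remaining 339 GB)
72 GB → tape 2 (remaining 267 GB)
105 GB → tape 2 (remaining 162 GB)
106 GB → tape 2 (remaining 56 GB)
156 GB → tape 3 (remaining 644 GB)
487 GB → tape 3 (remaining 157 GB)
132 GB → tape 3 (remaining 25 GB)
565 GB → tape 4 (remaining 235 GB)
88 GB → tape 4 (remaining 147 GB)
403 GB → tape 5 (remaining 397 GB)
181 GB → tape 5 (remaining 216 GB)
161 GB → tape 5 (remaining 55 GB)
Final tapes: [567,224] [461,72,105,106] [156,487,132] [565,88] [403,181,161].

5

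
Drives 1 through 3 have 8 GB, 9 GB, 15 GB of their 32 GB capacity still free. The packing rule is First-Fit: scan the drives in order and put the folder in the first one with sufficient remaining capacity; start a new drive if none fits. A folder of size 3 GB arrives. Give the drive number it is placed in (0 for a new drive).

1

Drives with room: drive 1 (8 GB), drive 2 (9 GB), drive 3 (15 GB).
The first with room is drive 1.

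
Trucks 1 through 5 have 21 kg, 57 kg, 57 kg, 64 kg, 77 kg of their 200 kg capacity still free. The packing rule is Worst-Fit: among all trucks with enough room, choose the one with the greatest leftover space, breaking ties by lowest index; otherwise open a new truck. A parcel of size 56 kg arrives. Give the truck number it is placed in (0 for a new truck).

5

Trucks with room: truck 2 (57 kg), truck 3 (57 kg), truck 4 (64 kg), truck 5 (77 kg).
Most room is truck 5 with 77 kg free.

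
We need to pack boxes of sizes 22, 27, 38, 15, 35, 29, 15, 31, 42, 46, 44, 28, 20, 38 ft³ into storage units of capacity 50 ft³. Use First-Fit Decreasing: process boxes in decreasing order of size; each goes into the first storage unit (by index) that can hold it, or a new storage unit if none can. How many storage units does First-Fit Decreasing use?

10 storage units

Sorted descending: 46, 44, 42, 38, 38, 35, 31, 29, 28, 27, 22, 20, 15, 15.
Put 46 ft³ in storage unit 1; 4 ft³ remain.
Put 44 ft³ in storage unit 2; 6 ft³ remain.
Put 42 ft³ in storage unit 3; 8 ft³ remain.
Put 38 ft³ in storage unit 4; 12 ft³ remain.
Put 38 ft³ in storage unit 5; 12 ft³ remain.
Put 35 ft³ in storage unit 6; 15 ft³ remain.
Put 31 ft³ in storage unit 7; 19 ft³ remain.
Put 29 ft³ in storage unit 8; 21 ft³ remain.
Put 28 ft³ in storage unit 9; 22 ft³ remain.
Put 27 ft³ in storage unit 10; 23 ft³ remain.
Put 22 ft³ in storage unit 9; 0 ft³ remain.
Put 20 ft³ in storage unit 8; 1 ft³ remain.
Put 15 ft³ in storage unit 6; 0 ft³ remain.
Put 15 ft³ in storage unit 7; 4 ft³ remain.
Final storage units: [46] [44] [42] [38] [38] [35,15] [31,15] [29,20] [28,22] [27].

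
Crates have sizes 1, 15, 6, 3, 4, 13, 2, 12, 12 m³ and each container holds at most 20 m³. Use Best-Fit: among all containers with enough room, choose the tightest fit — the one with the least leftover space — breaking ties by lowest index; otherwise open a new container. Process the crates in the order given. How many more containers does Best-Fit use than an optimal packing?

1

Best-Fit: [1,15,3] [6,4] [13,2] [12] [12] → 5 containers.
Total size 68 m³; any packing needs at least ⌈68/20⌉ = 4 containers.
An optimal packing achieves that bound: [15,4,1] [13,6] [12,3,2] [12] → 4 containers.
Excess: 5 − 4 = 1.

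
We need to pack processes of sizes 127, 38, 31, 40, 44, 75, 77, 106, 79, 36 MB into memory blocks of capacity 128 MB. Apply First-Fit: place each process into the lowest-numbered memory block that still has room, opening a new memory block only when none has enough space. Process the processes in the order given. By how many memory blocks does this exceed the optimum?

0

First-Fit: [127] [38,31,40] [44,75] [77,36] [106] [79] → 6 memory blocks.
Total size 653 MB; any packing needs at least ⌈653/128⌉ = 6 memory blocks.
So 6 is already optimal.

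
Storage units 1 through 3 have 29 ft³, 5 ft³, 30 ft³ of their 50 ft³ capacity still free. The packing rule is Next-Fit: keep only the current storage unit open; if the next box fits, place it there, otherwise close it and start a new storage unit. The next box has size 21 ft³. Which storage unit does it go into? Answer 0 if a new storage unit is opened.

Next-Fit only looks at storage unit 3, which has 30 ft³ free.
21 ft³ fits there.

3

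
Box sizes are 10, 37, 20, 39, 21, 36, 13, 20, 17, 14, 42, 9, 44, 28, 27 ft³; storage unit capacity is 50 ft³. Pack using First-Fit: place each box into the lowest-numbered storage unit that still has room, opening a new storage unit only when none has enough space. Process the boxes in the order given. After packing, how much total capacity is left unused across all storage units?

storage unit 1: place 10 ft³, 40 ft³ left
storage unit 1: place 37 ft³, 3 ft³ left
storage unit 2: place 20 ft³, 30 ft³ left
storage unit 3: place 39 ft³, 11 ft³ left
storage unit 2: place 21 ft³, 9 ft³ left
storage unit 4: place 36 ft³, 14 ft³ left
storage unit 4: place 13 ft³, 1 ft³ left
storage unit 5: place 20 ft³, 30 ft³ left
storage unit 5: place 17 ft³, 13 ft³ left
storage unit 6: place 14 ft³, 36 ft³ left
storage unit 7: place 42 ft³, 8 ft³ left
storage unit 2: place 9 ft³, 0 ft³ left
storage unit 8: place 44 ft³, 6 ft³ left
storage unit 6: place 28 ft³, 8 ft³ left
storage unit 9: place 27 ft³, 23 ft³ left
9 storage units × 50 ft³ = 450 ft³; used 377 ft³; unused 73 ft³.

73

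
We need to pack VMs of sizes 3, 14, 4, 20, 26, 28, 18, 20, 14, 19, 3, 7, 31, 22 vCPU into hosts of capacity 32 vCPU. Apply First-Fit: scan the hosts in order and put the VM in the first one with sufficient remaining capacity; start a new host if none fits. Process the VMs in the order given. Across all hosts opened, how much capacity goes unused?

59

host 1: place 3 vCPU, 29 vCPU left
host 1: place 14 vCPU, 15 vCPU left
host 1: place 4 vCPU, 11 vCPU left
host 2: place 20 vCPU, 12 vCPU left
host 3: place 26 vCPU, 6 vCPU left
host 4: place 28 vCPU, 4 vCPU left
host 5: place 18 vCPU, 14 vCPU left
host 6: place 20 vCPU, 12 vCPU left
host 5: place 14 vCPU, 0 vCPU left
host 7: place 19 vCPU, 13 vCPU left
host 1: place 3 vCPU, 8 vCPU left
host 1: place 7 vCPU, 1 vCPU left
host 8: place 31 vCPU, 1 vCPU left
host 9: place 22 vCPU, 10 vCPU left
9 hosts × 32 vCPU = 288 vCPU; used 229 vCPU; unused 59 vCPU.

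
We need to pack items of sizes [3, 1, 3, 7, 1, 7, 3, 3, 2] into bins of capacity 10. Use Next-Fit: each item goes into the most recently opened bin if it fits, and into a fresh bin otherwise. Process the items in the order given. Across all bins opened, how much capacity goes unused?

3 → bin 1 (remaining 7)
1 → bin 1 (remaining 6)
3 → bin 1 (remaining 3)
7 → bin 2 (remaining 3)
1 → bin 2 (remaining 2)
7 → bin 3 (remaining 3)
3 → bin 3 (remaining 0)
3 → bin 4 (remaining 7)
2 → bin 4 (remaining 5)
4 bins × 10 = 40; used 30; unused 10.

10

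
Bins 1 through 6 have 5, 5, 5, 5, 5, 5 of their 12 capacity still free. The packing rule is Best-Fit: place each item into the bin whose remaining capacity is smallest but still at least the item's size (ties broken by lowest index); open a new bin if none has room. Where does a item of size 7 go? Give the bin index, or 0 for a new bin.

0

No bin has ≥ 7 free, so a new bin is opened.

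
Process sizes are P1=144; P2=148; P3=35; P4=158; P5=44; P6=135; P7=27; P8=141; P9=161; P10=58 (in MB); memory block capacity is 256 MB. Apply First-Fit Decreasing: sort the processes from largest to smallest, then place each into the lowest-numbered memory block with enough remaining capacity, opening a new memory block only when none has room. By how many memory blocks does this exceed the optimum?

0

First-Fit Decreasing: [161,58,35] [158,44,27] [148] [144] [141] [135] → 6 memory blocks.
6 processes exceed 128 MB (half the capacity), and no two of those can share a memory block, so at least 6 memory blocks are needed.
So 6 is already optimal.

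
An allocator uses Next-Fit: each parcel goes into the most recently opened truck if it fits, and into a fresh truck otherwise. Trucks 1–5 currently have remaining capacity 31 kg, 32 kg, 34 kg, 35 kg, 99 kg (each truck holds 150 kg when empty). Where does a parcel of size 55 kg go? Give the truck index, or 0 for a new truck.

5

Next-Fit only looks at truck 5, which has 99 kg free.
55 kg fits there.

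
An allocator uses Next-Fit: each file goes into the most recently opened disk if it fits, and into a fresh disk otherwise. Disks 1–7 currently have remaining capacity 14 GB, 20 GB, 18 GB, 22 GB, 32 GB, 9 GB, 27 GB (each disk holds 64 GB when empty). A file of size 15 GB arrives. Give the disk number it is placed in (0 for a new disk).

7

Next-Fit only looks at disk 7, which has 27 GB free.
15 GB fits there.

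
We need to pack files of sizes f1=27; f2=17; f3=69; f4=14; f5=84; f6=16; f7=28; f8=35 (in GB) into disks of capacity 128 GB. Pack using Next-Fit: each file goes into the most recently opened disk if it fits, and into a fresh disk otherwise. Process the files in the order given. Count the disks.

3

Put f1 (27 GB) in disk 1; 101 GB remain.
Put f2 (17 GB) in disk 1; 84 GB remain.
Put f3 (69 GB) in disk 1; 15 GB remain.
Put f4 (14 GB) in disk 1; 1 GB remain.
Put f5 (84 GB) in disk 2; 44 GB remain.
Put f6 (16 GB) in disk 2; 28 GB remain.
Put f7 (28 GB) in disk 2; 0 GB remain.
Put f8 (35 GB) in disk 3; 93 GB remain.
Final disks: [27,17,69,14] [84,16,28] [35].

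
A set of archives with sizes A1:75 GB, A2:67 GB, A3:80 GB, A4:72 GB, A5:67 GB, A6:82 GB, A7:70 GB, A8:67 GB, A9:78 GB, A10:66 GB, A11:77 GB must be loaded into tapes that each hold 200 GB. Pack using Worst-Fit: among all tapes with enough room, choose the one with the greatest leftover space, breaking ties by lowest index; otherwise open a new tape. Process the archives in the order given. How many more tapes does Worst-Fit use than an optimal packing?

Worst-Fit: [75,67] [80,72] [67,82] [70,67] [78,66] [77] → 6 tapes.
Total size 801 GB; any packing needs at least ⌈801/200⌉ = 5 tapes.
An optimal packing achieves that bound: [82,80] [78,77] [75,72] [70,67] [67,67,66] → 5 tapes.
Excess: 6 − 5 = 1.

1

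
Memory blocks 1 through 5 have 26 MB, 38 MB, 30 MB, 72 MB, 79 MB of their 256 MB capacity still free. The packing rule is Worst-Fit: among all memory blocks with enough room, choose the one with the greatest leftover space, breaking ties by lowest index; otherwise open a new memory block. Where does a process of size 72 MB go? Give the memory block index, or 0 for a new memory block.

5

Memory blocks with room: memory block 4 (72 MB), memory block 5 (79 MB).
Most room is memory block 5 with 79 MB free.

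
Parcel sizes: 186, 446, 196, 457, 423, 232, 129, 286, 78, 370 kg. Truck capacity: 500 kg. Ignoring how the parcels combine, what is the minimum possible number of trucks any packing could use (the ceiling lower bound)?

Total size = 186 + 446 + 196 + 457 + 423 + 232 + 129 + 286 + 78 + 370 = 2803 kg.
⌈2803 / 500⌉ = 6.

6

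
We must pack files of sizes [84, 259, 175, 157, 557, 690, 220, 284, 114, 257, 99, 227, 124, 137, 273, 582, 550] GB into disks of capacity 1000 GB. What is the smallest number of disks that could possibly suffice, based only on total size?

5

Total size = 84 + 259 + 175 + 157 + 557 + 690 + 220 + 284 + 114 + 257 + 99 + 227 + 124 + 137 + 273 + 582 + 550 = 4789 GB.
⌈4789 / 1000⌉ = 5.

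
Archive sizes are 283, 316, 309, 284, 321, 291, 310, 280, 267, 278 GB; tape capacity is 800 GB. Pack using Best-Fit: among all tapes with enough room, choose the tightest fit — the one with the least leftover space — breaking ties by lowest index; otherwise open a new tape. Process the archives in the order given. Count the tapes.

283 GB → tape 1 (remaining 517 GB)
316 GB → tape 1 (remaining 201 GB)
309 GB → tape 2 (remaining 491 GB)
284 GB → tape 2 (remaining 207 GB)
321 GB → tape 3 (remaining 479 GB)
291 GB → tape 3 (remaining 188 GB)
310 GB → tape 4 (remaining 490 GB)
280 GB → tape 4 (remaining 210 GB)
267 GB → tape 5 (remaining 533 GB)
278 GB → tape 5 (remaining 255 GB)

5 tapes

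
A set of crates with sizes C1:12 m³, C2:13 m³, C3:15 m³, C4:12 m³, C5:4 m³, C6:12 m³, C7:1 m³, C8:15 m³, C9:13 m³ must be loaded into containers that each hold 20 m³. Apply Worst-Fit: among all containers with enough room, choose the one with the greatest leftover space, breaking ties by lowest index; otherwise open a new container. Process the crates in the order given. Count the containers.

container 1: place C1 (12 m³), 8 m³ left
container 2: place C2 (13 m³), 7 m³ left
container 3: place C3 (15 m³), 5 m³ left
container 4: place C4 (12 m³), 8 m³ left
container 1: place C5 (4 m³), 4 m³ left
container 5: place C6 (12 m³), 8 m³ left
container 4: place C7 (1 m³), 7 m³ left
container 6: place C8 (15 m³), 5 m³ left
container 7: place C9 (13 m³), 7 m³ left

7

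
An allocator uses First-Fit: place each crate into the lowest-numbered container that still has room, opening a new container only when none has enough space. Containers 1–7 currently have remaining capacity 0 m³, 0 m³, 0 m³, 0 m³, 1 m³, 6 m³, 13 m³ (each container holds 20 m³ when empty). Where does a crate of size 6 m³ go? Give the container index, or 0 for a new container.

6

Containers with room: container 6 (6 m³), container 7 (13 m³).
The first with room is container 6.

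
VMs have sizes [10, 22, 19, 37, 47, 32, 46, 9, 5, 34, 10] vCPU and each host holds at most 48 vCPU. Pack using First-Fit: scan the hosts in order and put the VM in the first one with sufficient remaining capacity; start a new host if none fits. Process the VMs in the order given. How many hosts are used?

7

host 1: place 10 vCPU, 38 vCPU left
host 1: place 22 vCPU, 16 vCPU left
host 2: place 19 vCPU, 29 vCPU left
host 3: place 37 vCPU, 11 vCPU left
host 4: place 47 vCPU, 1 vCPU left
host 5: place 32 vCPU, 16 vCPU left
host 6: place 46 vCPU, 2 vCPU left
host 1: place 9 vCPU, 7 vCPU left
host 1: place 5 vCPU, 2 vCPU left
host 7: place 34 vCPU, 14 vCPU left
host 2: place 10 vCPU, 19 vCPU left
Final hosts: [10,22,9,5] [19,10] [37] [47] [32] [46] [34].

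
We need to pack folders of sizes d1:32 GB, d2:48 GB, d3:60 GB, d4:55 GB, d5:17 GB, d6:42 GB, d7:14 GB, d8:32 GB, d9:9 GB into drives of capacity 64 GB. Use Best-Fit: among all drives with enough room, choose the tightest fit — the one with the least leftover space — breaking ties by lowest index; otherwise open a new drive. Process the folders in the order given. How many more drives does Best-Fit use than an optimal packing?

Best-Fit: [32,17,14] [48] [60] [55,9] [42] [32] → 6 drives.
Total size 309 GB; any packing needs at least ⌈309/64⌉ = 5 drives.
An optimal packing achieves that bound: [60] [55,9] [48,14] [42,17] [32,32] → 5 drives.
Excess: 6 − 5 = 1.

1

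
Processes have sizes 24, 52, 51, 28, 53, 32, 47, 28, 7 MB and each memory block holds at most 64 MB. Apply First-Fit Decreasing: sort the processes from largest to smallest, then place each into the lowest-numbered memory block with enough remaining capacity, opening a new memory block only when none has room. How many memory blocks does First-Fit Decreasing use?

6

Sorted descending: 53, 52, 51, 47, 32, 28, 28, 24, 7.
Put 53 MB in memory block 1; 11 MB remain.
Put 52 MB in memory block 2; 12 MB remain.
Put 51 MB in memory block 3; 13 MB remain.
Put 47 MB in memory block 4; 17 MB remain.
Put 32 MB in memory block 5; 32 MB remain.
Put 28 MB in memory block 5; 4 MB remain.
Put 28 MB in memory block 6; 36 MB remain.
Put 24 MB in memory block 6; 12 MB remain.
Put 7 MB in memory block 1; 4 MB remain.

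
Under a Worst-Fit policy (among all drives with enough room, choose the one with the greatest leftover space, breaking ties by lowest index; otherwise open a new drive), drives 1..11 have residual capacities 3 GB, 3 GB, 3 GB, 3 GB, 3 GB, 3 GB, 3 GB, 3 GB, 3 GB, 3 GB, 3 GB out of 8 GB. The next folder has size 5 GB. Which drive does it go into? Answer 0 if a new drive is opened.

No drive has ≥ 5 GB free, so a new drive is opened.

0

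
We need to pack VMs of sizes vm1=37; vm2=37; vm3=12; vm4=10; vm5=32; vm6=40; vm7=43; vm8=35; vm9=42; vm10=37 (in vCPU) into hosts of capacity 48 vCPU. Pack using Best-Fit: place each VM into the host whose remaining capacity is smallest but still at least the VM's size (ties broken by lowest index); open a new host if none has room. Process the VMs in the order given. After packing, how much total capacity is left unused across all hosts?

59

host 1: place vm1 (37 vCPU), 11 vCPU left
host 2: place vm2 (37 vCPU), 11 vCPU left
host 3: place vm3 (12 vCPU), 36 vCPU left
host 1: place vm4 (10 vCPU), 1 vCPU left
host 3: place vm5 (32 vCPU), 4 vCPU left
host 4: place vm6 (40 vCPU), 8 vCPU left
host 5: place vm7 (43 vCPU), 5 vCPU left
host 6: place vm8 (35 vCPU), 13 vCPU left
host 7: place vm9 (42 vCPU), 6 vCPU left
host 8: place vm10 (37 vCPU), 11 vCPU left
8 hosts × 48 vCPU = 384 vCPU; used 325 vCPU; unused 59 vCPU.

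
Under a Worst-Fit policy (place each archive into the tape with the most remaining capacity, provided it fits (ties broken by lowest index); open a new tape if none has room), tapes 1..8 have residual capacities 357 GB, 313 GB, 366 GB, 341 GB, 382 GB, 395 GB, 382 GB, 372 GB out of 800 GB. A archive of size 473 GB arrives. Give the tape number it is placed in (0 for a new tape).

0

No tape has ≥ 473 GB free, so a new tape is opened.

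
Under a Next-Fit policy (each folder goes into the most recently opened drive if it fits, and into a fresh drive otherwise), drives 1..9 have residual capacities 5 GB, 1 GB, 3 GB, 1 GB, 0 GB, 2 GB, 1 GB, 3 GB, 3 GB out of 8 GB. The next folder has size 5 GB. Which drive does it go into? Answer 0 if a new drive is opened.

Next-Fit only looks at drive 9, which has 3 GB free.
5 GB does not fit, so a new drive is opened.

0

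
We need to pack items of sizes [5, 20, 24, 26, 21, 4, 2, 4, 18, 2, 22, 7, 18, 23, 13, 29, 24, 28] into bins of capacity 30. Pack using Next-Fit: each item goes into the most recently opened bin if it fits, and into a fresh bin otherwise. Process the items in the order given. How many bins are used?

Put 5 in bin 1; 25 remain.
Put 20 in bin 1; 5 remain.
Put 24 in bin 2; 6 remain.
Put 26 in bin 3; 4 remain.
Put 21 in bin 4; 9 remain.
Put 4 in bin 4; 5 remain.
Put 2 in bin 4; 3 remain.
Put 4 in bin 5; 26 remain.
Put 18 in bin 5; 8 remain.
Put 2 in bin 5; 6 remain.
Put 22 in bin 6; 8 remain.
Put 7 in bin 6; 1 remain.
Put 18 in bin 7; 12 remain.
Put 23 in bin 8; 7 remain.
Put 13 in bin 9; 17 remain.
Put 29 in bin 10; 1 remain.
Put 24 in bin 11; 6 remain.
Put 28 in bin 12; 2 remain.

12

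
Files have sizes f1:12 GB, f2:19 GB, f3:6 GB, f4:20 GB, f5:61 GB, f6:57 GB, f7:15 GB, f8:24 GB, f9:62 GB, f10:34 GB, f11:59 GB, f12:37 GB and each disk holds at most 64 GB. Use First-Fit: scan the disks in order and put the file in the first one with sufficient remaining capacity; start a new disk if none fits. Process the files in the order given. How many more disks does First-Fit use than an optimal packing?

1

First-Fit: [12,19,6,20] [61] [57] [15,24] [62] [34] [59] [37] → 8 disks.
Total size 406 GB; any packing needs at least ⌈406/64⌉ = 7 disks.
An optimal packing achieves that bound: [62] [61] [59] [57,6] [37,24] [34,20] [19,15,12] → 7 disks.
Excess: 8 − 7 = 1.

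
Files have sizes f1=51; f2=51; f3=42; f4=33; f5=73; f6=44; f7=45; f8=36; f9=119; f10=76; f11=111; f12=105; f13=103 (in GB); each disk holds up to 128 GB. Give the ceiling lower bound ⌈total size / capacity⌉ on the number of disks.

Total size = 51 + 51 + 42 + 33 + 73 + 44 + 45 + 36 + 119 + 76 + 111 + 105 + 103 = 889 GB.
⌈889 / 128⌉ = 7.

7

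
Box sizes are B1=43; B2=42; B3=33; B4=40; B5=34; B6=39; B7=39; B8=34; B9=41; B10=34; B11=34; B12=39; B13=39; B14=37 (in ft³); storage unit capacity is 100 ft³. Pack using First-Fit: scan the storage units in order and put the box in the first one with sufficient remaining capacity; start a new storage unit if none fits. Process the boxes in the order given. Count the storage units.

7

B1 (43 ft³) → storage unit 1 (remaining 57 ft³)
B2 (42 ft³) → storage unit 1 (remaining 15 ft³)
B3 (33 ft³) → storage unit 2 (remaining 67 ft³)
B4 (40 ft³) → storage unit 2 (remaining 27 ft³)
B5 (34 ft³) → storage unit 3 (remaining 66 ft³)
B6 (39 ft³) → storage unit 3 (remaining 27 ft³)
B7 (39 ft³) → storage unit 4 (remaining 61 ft³)
B8 (34 ft³) → storage unit 4 (remaining 27 ft³)
B9 (41 ft³) → storage unit 5 (remaining 59 ft³)
B10 (34 ft³) → storage unit 5 (remaining 25 ft³)
B11 (34 ft³) → storage unit 6 (remaining 66 ft³)
B12 (39 ft³) → storage unit 6 (remaining 27 ft³)
B13 (39 ft³) → storage unit 7 (remaining 61 ft³)
B14 (37 ft³) → storage unit 7 (remaining 24 ft³)
Final storage units: [43,42] [33,40] [34,39] [39,34] [41,34] [34,39] [39,37].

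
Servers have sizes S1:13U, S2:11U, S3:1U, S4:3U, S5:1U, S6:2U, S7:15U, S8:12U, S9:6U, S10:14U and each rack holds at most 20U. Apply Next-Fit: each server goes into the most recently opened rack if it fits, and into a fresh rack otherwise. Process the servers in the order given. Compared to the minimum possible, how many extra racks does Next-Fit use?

Next-Fit: [13] [11,1,3,1,2] [15] [12,6] [14] → 5 racks.
5 servers exceed 10U (half the capacity), and no two of those can share a rack, so at least 5 racks are needed.
So 5 is already optimal.

0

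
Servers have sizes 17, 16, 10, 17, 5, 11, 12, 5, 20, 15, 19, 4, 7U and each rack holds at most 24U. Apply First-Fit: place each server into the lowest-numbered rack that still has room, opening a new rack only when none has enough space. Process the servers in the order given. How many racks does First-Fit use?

Put 17U in rack 1; 7U remain.
Put 16U in rack 2; 8U remain.
Put 10U in rack 3; 14U remain.
Put 17U in rack 4; 7U remain.
Put 5U in rack 1; 2U remain.
Put 11U in rack 3; 3U remain.
Put 12U in rack 5; 12U remain.
Put 5U in rack 2; 3U remain.
Put 20U in rack 6; 4U remain.
Put 15U in rack 7; 9U remain.
Put 19U in rack 8; 5U remain.
Put 4U in rack 4; 3U remain.
Put 7U in rack 5; 5U remain.
Final racks: [17,5] [16,5] [10,11] [17,4] [12,7] [20] [15] [19].

8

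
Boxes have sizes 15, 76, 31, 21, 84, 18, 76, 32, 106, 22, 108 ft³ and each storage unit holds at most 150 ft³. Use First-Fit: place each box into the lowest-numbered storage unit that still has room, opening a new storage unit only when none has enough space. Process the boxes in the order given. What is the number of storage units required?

Put 15 ft³ in storage unit 1; 135 ft³ remain.
Put 76 ft³ in storage unit 1; 59 ft³ remain.
Put 31 ft³ in storage unit 1; 28 ft³ remain.
Put 21 ft³ in storage unit 1; 7 ft³ remain.
Put 84 ft³ in storage unit 2; 66 ft³ remain.
Put 18 ft³ in storage unit 2; 48 ft³ remain.
Put 76 ft³ in storage unit 3; 74 ft³ remain.
Put 32 ft³ in storage unit 2; 16 ft³ remain.
Put 106 ft³ in storage unit 4; 44 ft³ remain.
Put 22 ft³ in storage unit 3; 52 ft³ remain.
Put 108 ft³ in storage unit 5; 42 ft³ remain.

5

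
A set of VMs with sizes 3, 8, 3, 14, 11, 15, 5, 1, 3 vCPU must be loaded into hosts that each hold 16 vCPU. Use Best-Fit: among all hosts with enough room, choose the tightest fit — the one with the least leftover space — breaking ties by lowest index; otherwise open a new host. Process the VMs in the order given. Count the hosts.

5

host 1: place 3 vCPU, 13 vCPU left
host 1: place 8 vCPU, 5 vCPU left
host 1: place 3 vCPU, 2 vCPU left
host 2: place 14 vCPU, 2 vCPU left
host 3: place 11 vCPU, 5 vCPU left
host 4: place 15 vCPU, 1 vCPU left
host 3: place 5 vCPU, 0 vCPU left
host 4: place 1 vCPU, 0 vCPU left
host 5: place 3 vCPU, 13 vCPU left
Final hosts: [3,8,3] [14] [11,5] [15,1] [3].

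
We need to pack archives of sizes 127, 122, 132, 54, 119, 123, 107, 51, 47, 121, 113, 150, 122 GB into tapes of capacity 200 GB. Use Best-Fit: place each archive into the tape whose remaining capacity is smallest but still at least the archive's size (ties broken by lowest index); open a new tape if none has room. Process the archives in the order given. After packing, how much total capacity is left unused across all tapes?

612

Put 127 GB in tape 1; 73 GB remain.
Put 122 GB in tape 2; 78 GB remain.
Put 132 GB in tape 3; 68 GB remain.
Put 54 GB in tape 3; 14 GB remain.
Put 119 GB in tape 4; 81 GB remain.
Put 123 GB in tape 5; 77 GB remain.
Put 107 GB in tape 6; 93 GB remain.
Put 51 GB in tape 1; 22 GB remain.
Put 47 GB in tape 5; 30 GB remain.
Put 121 GB in tape 7; 79 GB remain.
Put 113 GB in tape 8; 87 GB remain.
Put 150 GB in tape 9; 50 GB remain.
Put 122 GB in tape 10; 78 GB remain.
10 tapes × 200 GB = 2000 GB; used 1388 GB; unused 612 GB.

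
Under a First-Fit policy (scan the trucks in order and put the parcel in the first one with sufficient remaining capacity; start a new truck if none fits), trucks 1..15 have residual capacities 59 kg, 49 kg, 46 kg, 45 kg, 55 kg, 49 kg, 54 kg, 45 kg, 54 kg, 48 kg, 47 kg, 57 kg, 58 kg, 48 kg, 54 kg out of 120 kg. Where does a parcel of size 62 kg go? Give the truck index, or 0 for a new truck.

0

No truck has ≥ 62 kg free, so a new truck is opened.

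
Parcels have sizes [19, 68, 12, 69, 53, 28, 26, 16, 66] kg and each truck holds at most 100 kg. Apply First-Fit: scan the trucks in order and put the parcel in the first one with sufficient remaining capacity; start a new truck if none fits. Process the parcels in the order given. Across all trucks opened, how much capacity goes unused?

Put 19 kg in truck 1; 81 kg remain.
Put 68 kg in truck 1; 13 kg remain.
Put 12 kg in truck 1; 1 kg remain.
Put 69 kg in truck 2; 31 kg remain.
Put 53 kg in truck 3; 47 kg remain.
Put 28 kg in truck 2; 3 kg remain.
Put 26 kg in truck 3; 21 kg remain.
Put 16 kg in truck 3; 5 kg remain.
Put 66 kg in truck 4; 34 kg remain.
4 trucks × 100 kg = 400 kg; used 357 kg; unused 43 kg.

43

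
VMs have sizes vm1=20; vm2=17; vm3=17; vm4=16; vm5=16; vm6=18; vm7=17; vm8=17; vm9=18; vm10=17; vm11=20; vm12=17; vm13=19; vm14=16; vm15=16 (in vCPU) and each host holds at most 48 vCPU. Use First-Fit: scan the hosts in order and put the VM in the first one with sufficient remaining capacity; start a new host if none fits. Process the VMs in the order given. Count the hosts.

8

vm1 (20 vCPU) → host 1 (remaining 28 vCPU)
vm2 (17 vCPU) → host 1 (remaining 11 vCPU)
vm3 (17 vCPU) → host 2 (remaining 31 vCPU)
vm4 (16 vCPU) → host 2 (remaining 15 vCPU)
vm5 (16 vCPU) → host 3 (remaining 32 vCPU)
vm6 (18 vCPU) → host 3 (remaining 14 vCPU)
vm7 (17 vCPU) → host 4 (remaining 31 vCPU)
vm8 (17 vCPU) → host 4 (remaining 14 vCPU)
vm9 (18 vCPU) → host 5 (remaining 30 vCPU)
vm10 (17 vCPU) → host 5 (remaining 13 vCPU)
vm11 (20 vCPU) → host 6 (remaining 28 vCPU)
vm12 (17 vCPU) → host 6 (remaining 11 vCPU)
vm13 (19 vCPU) → host 7 (remaining 29 vCPU)
vm14 (16 vCPU) → host 7 (remaining 13 vCPU)
vm15 (16 vCPU) → host 8 (remaining 32 vCPU)
Final hosts: [20,17] [17,16] [16,18] [17,17] [18,17] [20,17] [19,16] [16].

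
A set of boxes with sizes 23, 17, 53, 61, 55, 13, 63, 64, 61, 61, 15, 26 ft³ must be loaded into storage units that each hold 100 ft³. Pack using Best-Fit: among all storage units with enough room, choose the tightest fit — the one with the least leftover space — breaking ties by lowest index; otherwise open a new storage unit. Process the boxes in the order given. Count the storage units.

storage unit 1: place 23 ft³, 77 ft³ left
storage unit 1: place 17 ft³, 60 ft³ left
storage unit 1: place 53 ft³, 7 ft³ left
storage unit 2: place 61 ft³, 39 ft³ left
storage unit 3: place 55 ft³, 45 ft³ left
storage unit 2: place 13 ft³, 26 ft³ left
storage unit 4: place 63 ft³, 37 ft³ left
storage unit 5: place 64 ft³, 36 ft³ left
storage unit 6: place 61 ft³, 39 ft³ left
storage unit 7: place 61 ft³, 39 ft³ left
storage unit 2: place 15 ft³, 11 ft³ left
storage unit 5: place 26 ft³, 10 ft³ left

7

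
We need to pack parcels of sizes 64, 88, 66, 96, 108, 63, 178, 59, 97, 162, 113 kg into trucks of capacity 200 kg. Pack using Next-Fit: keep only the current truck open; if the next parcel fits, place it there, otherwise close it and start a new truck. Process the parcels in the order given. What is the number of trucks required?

Put 64 kg in truck 1; 136 kg remain.
Put 88 kg in truck 1; 48 kg remain.
Put 66 kg in truck 2; 134 kg remain.
Put 96 kg in truck 2; 38 kg remain.
Put 108 kg in truck 3; 92 kg remain.
Put 63 kg in truck 3; 29 kg remain.
Put 178 kg in truck 4; 22 kg remain.
Put 59 kg in truck 5; 141 kg remain.
Put 97 kg in truck 5; 44 kg remain.
Put 162 kg in truck 6; 38 kg remain.
Put 113 kg in truck 7; 87 kg remain.
Final trucks: [64,88] [66,96] [108,63] [178] [59,97] [162] [113].

7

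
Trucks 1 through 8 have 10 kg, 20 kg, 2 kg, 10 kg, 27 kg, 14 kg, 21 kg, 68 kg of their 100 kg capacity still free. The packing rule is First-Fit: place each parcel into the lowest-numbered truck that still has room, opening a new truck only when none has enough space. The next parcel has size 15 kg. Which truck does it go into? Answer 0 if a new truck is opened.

2

Trucks with room: truck 2 (20 kg), truck 5 (27 kg), truck 7 (21 kg), truck 8 (68 kg).
The first with room is truck 2.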